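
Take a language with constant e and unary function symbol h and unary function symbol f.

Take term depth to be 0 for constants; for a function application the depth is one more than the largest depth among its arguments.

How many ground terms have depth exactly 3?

If N_k denotes the number of depth-≤k ground terms, the 1 constant gives N_0 = 1, and each function symbol of arity r contributes N_{k-1}^r new terms at level k: N_k = 1 + N_{k-1} + N_{k-1}.
N_0 = 1
N_1 = 1 + 1 + 1 = 3
N_2 = 1 + 3 + 3 = 7
N_3 = 1 + 7 + 7 = 15
Terms of depth exactly 3: N_3 − N_2 = 15 − 7 = 8.

8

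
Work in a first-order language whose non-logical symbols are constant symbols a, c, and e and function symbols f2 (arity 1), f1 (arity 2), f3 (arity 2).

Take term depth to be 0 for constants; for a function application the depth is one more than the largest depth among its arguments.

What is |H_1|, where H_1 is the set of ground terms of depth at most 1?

Write N_k for the number of ground terms of depth ≤ k. A term of depth ≤ k is either a constant or a function symbol applied to arguments of depth ≤ k−1, so N_k = 3 + N_{k-1} + N_{k-1}^2 + N_{k-1}^2.
N_0 = 3
N_1 = 3 + 3 + 3^2 + 3^2 = 24

24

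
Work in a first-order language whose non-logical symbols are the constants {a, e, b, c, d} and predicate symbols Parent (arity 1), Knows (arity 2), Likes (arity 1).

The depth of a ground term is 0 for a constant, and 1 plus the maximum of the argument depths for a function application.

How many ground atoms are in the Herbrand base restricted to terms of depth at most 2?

35

First count ground terms of depth ≤ 2.
With no function symbols every ground term is a constant, so there are exactly 5 ground terms at every depth bound.
N_0 = 5
N_1 = 5
N_2 = 5
Explicitly: a, e, b, c, d.
So |H| = 5.
For each predicate symbol, the number of ground atoms is |H| raised to its arity; summing:
  Parent: 5;  Knows: 5^2 = 25;  Likes: 5
Total ground atoms: 5 + 25 + 5 = 35.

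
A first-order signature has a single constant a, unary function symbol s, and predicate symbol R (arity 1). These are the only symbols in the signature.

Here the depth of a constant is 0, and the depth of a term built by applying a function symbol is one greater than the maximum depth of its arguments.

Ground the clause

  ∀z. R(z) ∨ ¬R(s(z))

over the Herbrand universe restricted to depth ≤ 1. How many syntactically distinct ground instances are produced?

2

Ground terms of depth ≤ 1:
  Let N_k = |{terms of depth ≤ k}|. Then N_0 = 1 and N_k = 1 + N_{k-1} for k ≥ 1 (one summand per function symbol, arity giving the exponent).
  N_0 = 1
  N_1 = 1 + 1 = 2
  Explicitly: a, s(a).
So there are 2 ground terms available for substitution.
There is 1 variable to instantiate (z),  occurring in at least one literal, so different choices give different ground instances.
Number of ground instances = 2.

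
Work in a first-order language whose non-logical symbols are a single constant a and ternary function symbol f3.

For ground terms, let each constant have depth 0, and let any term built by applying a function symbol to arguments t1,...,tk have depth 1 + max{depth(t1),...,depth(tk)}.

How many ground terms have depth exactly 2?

7

If N_k denotes the number of depth-≤k ground terms, the 1 constant gives N_0 = 1, and each function symbol of arity r contributes N_{k-1}^r new terms at level k: N_k = 1 + N_{k-1}^3.
N_0 = 1
N_1 = 1 + 1^3 = 2
N_2 = 1 + 2^3 = 9
Terms of depth exactly 2: N_2 − N_1 = 9 − 2 = 7.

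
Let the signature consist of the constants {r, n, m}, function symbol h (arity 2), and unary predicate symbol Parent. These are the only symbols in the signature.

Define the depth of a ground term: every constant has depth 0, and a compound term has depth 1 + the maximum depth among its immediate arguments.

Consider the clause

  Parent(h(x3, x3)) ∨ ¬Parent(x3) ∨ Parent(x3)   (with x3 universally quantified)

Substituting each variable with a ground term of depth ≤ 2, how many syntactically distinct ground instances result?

Ground terms of depth ≤ 2:
  Let N_k count ground terms of depth at most k. Each non-constant term of depth ≤ k is some function symbol applied to depth-≤(k−1) arguments, giving N_k = 3 + N_{k-1}^2.
  N_0 = 3
  N_1 = 3 + 3^2 = 12
  N_2 = 3 + 12^2 = 147
So there are 147 ground terms available for substitution.
The clause has 1 distinct variable (x3), which appears in the body. In the free term algebra distinct substitutions yield syntactically distinct ground instances.
Number of ground instances = 147.

147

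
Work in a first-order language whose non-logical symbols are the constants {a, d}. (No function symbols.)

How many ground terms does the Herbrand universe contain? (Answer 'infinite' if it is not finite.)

There are no function symbols, so every ground term is one of the 2 constants.
The Herbrand universe is {a, d}, which is finite with 2 elements.

2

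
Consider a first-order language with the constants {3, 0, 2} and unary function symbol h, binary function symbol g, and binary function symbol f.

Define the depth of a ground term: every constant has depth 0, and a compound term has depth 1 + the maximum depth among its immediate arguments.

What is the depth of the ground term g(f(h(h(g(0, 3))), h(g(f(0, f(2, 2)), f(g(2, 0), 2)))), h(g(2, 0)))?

6

depth(g(0, 3)) = 1 + max(0, 0) = 1
depth(h(g(0, 3))) = 1 + depth(g(0, 3)) = 1 + 1 = 2
depth(h(h(g(0, 3)))) = 1 + depth(h(g(0, 3))) = 1 + 2 = 3
depth(f(2, 2)) = 1 + max(0, 0) = 1
depth(f(0, f(2, 2))) = 1 + max(0, 1) = 2
depth(g(2, 0)) = 1 + max(0, 0) = 1
depth(f(g(2, 0), 2)) = 1 + max(1, 0) = 2
depth(g(f(0, f(2, 2)), f(g(2, 0), 2))) = 1 + max(2, 2) = 3
depth(h(g(f(0, f(2, 2)), f(g(2, 0), 2)))) = 1 + depth(g(f(0, f(2, 2)), f(g(2, 0), 2))) = 1 + 3 = 4
depth(f(h(h(g(0, 3))), h(g(f(0, f(2, 2)), f(g(2, 0), 2))))) = 1 + max(3, 4) = 5
depth(h(g(2, 0))) = 1 + depth(g(2, 0)) = 1 + 1 = 2
depth(g(f(h(h(g(0, 3))), h(g(f(0, f(2, 2)), f(g(2, 0), 2)))), h(g(2, 0)))) = 1 + max(5, 2) = 6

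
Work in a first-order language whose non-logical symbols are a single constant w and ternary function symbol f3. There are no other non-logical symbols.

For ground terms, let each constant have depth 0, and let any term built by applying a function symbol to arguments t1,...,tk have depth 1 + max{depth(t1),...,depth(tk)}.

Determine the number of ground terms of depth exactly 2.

7

Let N_k = |{terms of depth ≤ k}|. Then N_0 = 1 and N_k = 1 + N_{k-1}^3 for k ≥ 1 (one summand per function symbol, arity giving the exponent).
N_0 = 1
N_1 = 1 + 1^3 = 2
N_2 = 1 + 2^3 = 9
Terms of depth exactly 2: N_2 − N_1 = 9 − 2 = 7.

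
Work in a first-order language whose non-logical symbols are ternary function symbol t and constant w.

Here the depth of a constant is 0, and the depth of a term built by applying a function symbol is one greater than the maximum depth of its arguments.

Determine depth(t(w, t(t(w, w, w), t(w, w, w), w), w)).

depth(t(w, w, w)) = 1 + max(0, 0, 0) = 1
depth(t(t(w, w, w), t(w, w, w), w)) = 1 + max(1, 1, 0) = 2
depth(t(w, t(t(w, w, w), t(w, w, w), w), w)) = 1 + max(0, 2, 0) = 3

3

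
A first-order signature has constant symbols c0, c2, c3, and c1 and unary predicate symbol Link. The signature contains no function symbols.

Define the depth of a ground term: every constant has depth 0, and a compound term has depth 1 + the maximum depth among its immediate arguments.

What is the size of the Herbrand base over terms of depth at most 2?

First count ground terms of depth ≤ 2.
With no function symbols every ground term is a constant, so there are exactly 4 ground terms at every depth bound.
N_0 = 4
N_1 = 4
N_2 = 4
So |H| = 4.
A ground atom is a predicate applied to a tuple of terms from H, so the count is the sum over predicates of |H|^arity:
  Link: 4
Total ground atoms: 4.

4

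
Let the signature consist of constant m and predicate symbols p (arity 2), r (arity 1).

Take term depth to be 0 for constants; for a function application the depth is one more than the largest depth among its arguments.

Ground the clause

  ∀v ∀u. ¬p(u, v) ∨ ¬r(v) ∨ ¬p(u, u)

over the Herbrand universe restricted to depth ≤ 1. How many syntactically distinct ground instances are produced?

Ground terms of depth ≤ 1:
  With no function symbols every ground term is a constant, so there is exactly 1 ground term at every depth bound.
  N_0 = 1
  N_1 = 1
  Explicitly: m.
So there is exactly 1 ground term available for substitution.
Each of v, u ranges independently over the available ground terms, and distinct assignments produce distinct instances.
Number of ground instances = 1^2 = 1.

1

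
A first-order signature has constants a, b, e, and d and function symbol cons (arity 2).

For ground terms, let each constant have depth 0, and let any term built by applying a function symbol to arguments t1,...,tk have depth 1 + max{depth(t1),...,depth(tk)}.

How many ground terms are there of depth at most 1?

Let N_k count ground terms of depth at most k. Each non-constant term of depth ≤ k is some function symbol applied to depth-≤(k−1) arguments, giving N_k = 4 + N_{k-1}^2.
N_0 = 4
N_1 = 4 + 4^2 = 20

20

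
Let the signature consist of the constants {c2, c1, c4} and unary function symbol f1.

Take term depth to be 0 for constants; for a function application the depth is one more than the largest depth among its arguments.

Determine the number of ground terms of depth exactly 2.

3

Let N_k = |{terms of depth ≤ k}|. Then N_0 = 3 and N_k = 3 + N_{k-1} for k ≥ 1 (one summand per function symbol, arity giving the exponent).
N_0 = 3
N_1 = 3 + 3 = 6
N_2 = 3 + 6 = 9
Terms of depth exactly 2: N_2 − N_1 = 9 − 6 = 3.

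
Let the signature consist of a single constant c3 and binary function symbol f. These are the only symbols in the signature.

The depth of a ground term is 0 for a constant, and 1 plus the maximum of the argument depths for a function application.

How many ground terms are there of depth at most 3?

Let N_k count ground terms of depth at most k. Each non-constant term of depth ≤ k is some function symbol applied to depth-≤(k−1) arguments, giving N_k = 1 + N_{k-1}^2.
N_0 = 1
N_1 = 1 + 1^2 = 2
N_2 = 1 + 2^2 = 5
N_3 = 1 + 5^2 = 26

26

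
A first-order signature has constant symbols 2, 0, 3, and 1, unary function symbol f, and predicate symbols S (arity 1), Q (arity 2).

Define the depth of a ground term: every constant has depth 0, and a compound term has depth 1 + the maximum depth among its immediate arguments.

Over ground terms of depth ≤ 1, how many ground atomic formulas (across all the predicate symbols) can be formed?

72

First count ground terms of depth ≤ 1.
If N_k denotes the number of depth-≤k ground terms, the 4 constants give N_0 = 4, and each function symbol of arity r contributes N_{k-1}^r new terms at level k: N_k = 4 + N_{k-1}.
N_0 = 4
N_1 = 4 + 4 = 8
Explicitly: 2, 0, 3, 1, f(2), f(0), f(3), f(1).
So |H| = 8.
Ground atoms are formed by filling each argument slot of a predicate with a term from H, so an r-ary predicate gives |H|^r atoms:
  S: 8;  Q: 8^2 = 64
Total ground atoms: 8 + 64 = 72.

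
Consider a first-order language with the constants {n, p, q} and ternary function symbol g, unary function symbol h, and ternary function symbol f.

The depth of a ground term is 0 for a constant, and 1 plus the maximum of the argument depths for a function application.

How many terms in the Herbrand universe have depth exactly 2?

Count level by level. With function symbols g/3, h/1, f/3, the terms of depth ≤ k are the 3 constants together with each function applied to depth-≤(k−1) tuples, so N_k = 3 + N_{k-1}^3 + N_{k-1} + N_{k-1}^3.
N_0 = 3
N_1 = 3 + 3^3 + 3 + 3^3 = 60
N_2 = 3 + 60^3 + 60 + 60^3 = 432063
Terms of depth exactly 2: N_2 − N_1 = 432063 − 60 = 432003.

432003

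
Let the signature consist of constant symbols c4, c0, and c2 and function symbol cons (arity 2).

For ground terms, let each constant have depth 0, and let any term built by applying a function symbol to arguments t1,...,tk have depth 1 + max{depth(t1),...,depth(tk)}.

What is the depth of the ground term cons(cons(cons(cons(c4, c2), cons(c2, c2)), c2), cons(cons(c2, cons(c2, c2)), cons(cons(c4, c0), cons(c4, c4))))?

depth(cons(c4, c2)) = 1 + max(0, 0) = 1
depth(cons(c2, c2)) = 1 + max(0, 0) = 1
depth(cons(cons(c4, c2), cons(c2, c2))) = 1 + max(1, 1) = 2
depth(cons(cons(cons(c4, c2), cons(c2, c2)), c2)) = 1 + max(2, 0) = 3
depth(cons(c2, cons(c2, c2))) = 1 + max(0, 1) = 2
depth(cons(c4, c0)) = 1 + max(0, 0) = 1
depth(cons(c4, c4)) = 1 + max(0, 0) = 1
depth(cons(cons(c4, c0), cons(c4, c4))) = 1 + max(1, 1) = 2
depth(cons(cons(c2, cons(c2, c2)), cons(cons(c4, c0), cons(c4, c4)))) = 1 + max(2, 2) = 3
depth(cons(cons(cons(cons(c4, c2), cons(c2, c2)), c2), cons(cons(c2, cons(c2, c2)), cons(cons(c4, c0), cons(c4, c4))))) = 1 + max(3, 3) = 4

4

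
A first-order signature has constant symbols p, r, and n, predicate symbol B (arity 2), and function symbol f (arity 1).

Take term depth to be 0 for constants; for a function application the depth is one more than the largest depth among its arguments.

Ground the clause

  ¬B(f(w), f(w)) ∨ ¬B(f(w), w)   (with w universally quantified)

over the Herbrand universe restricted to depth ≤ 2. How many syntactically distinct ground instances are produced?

9

Ground terms of depth ≤ 2:
  Let N_k count ground terms of depth at most k. Each non-constant term of depth ≤ k is some function symbol applied to depth-≤(k−1) arguments, giving N_k = 3 + N_{k-1}.
  N_0 = 3
  N_1 = 3 + 3 = 6
  N_2 = 3 + 6 = 9
  Explicitly: p, r, n, f(p), f(r), f(n), f(f(p)), f(f(r)), f(f(n)).
So there are 9 ground terms available for substitution.
There is 1 variable to instantiate (w),  occurring in at least one literal, so different choices give different ground instances.
Number of ground instances = 9.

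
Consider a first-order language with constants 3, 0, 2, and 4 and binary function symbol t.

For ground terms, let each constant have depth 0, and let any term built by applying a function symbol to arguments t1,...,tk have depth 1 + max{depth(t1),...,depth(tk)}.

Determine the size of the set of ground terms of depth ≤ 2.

Let N_k = |{terms of depth ≤ k}|. Then N_0 = 4 and N_k = 4 + N_{k-1}^2 for k ≥ 1 (one summand per function symbol, arity giving the exponent).
N_0 = 4
N_1 = 4 + 4^2 = 20
N_2 = 4 + 20^2 = 404

404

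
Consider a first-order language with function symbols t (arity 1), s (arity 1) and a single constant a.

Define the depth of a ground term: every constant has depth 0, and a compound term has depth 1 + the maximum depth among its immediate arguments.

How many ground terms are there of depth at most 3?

Let N_k = |{terms of depth ≤ k}|. Then N_0 = 1 and N_k = 1 + N_{k-1} + N_{k-1} for k ≥ 1 (one summand per function symbol, arity giving the exponent).
N_0 = 1
N_1 = 1 + 1 + 1 = 3
N_2 = 1 + 3 + 3 = 7
N_3 = 1 + 7 + 7 = 15

15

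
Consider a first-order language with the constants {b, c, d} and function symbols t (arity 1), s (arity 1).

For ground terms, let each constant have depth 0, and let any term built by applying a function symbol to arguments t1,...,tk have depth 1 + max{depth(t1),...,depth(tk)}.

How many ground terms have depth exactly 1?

Let N_k = |{terms of depth ≤ k}|. Then N_0 = 3 and N_k = 3 + N_{k-1} + N_{k-1} for k ≥ 1 (one summand per function symbol, arity giving the exponent).
N_0 = 3
N_1 = 3 + 3 + 3 = 9
Terms of depth exactly 1: N_1 − N_0 = 9 − 3 = 6.

6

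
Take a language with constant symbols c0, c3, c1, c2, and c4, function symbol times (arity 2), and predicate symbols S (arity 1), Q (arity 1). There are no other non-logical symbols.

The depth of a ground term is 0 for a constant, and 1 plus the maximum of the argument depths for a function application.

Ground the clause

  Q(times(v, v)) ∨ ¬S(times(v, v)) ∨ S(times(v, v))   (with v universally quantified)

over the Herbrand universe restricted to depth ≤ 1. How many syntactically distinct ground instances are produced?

Ground terms of depth ≤ 1:
  Let N_k = |{terms of depth ≤ k}|. Then N_0 = 5 and N_k = 5 + N_{k-1}^2 for k ≥ 1 (one summand per function symbol, arity giving the exponent).
  N_0 = 5
  N_1 = 5 + 5^2 = 30
So there are 30 ground terms available for substitution.
The body mentions the single quantified variable v; since ground terms form a free algebra, no two substitutions collapse to the same formula.
Number of ground instances = 30.

30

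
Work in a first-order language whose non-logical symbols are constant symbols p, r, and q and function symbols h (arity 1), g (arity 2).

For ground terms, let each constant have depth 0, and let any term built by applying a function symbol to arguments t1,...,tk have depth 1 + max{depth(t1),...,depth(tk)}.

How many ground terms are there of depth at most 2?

243

Count level by level. With function symbols h/1, g/2, the terms of depth ≤ k are the 3 constants together with each function applied to depth-≤(k−1) tuples, so N_k = 3 + N_{k-1} + N_{k-1}^2.
N_0 = 3
N_1 = 3 + 3 + 3^2 = 15
N_2 = 3 + 15 + 15^2 = 243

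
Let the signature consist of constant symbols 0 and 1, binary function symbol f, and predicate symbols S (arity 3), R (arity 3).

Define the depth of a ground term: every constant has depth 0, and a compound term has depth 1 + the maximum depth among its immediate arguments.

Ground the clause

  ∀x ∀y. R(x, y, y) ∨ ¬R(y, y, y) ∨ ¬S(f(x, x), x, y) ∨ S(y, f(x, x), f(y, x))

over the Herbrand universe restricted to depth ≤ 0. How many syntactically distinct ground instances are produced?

4

Ground terms of depth ≤ 0:
  Let N_k count ground terms of depth at most k. Each non-constant term of depth ≤ k is some function symbol applied to depth-≤(k−1) arguments, giving N_k = 2 + N_{k-1}^2.
  N_0 = 2
  Explicitly: 0, 1.
So there are 2 ground terms available for substitution.
There are 2 variables to instantiate (x, y), each occurring in at least one literal, so different choices give different ground instances.
Number of ground instances = 2^2 = 4.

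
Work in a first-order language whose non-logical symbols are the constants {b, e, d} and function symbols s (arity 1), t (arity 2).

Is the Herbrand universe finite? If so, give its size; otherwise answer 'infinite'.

The signature has at least one function symbol (s, arity 1) and at least one constant (b).
Iterating s gives infinitely many distinct ground terms: b, s(b), s(s(b)), ...
So the Herbrand universe is infinite.

infinite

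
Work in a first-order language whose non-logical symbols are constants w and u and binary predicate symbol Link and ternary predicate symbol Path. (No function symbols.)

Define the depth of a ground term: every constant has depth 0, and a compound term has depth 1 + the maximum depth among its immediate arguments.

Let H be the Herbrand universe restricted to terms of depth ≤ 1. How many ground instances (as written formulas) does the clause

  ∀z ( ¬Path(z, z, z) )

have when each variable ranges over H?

2

Ground terms of depth ≤ 1:
  With no function symbols every ground term is a constant, so there are exactly 2 ground terms at every depth bound.
  N_0 = 2
  N_1 = 2
  Explicitly: w, u.
So there are 2 ground terms available for substitution.
The variable z ranges independently over the available ground terms, and distinct assignments produce distinct instances.
Number of ground instances = 2.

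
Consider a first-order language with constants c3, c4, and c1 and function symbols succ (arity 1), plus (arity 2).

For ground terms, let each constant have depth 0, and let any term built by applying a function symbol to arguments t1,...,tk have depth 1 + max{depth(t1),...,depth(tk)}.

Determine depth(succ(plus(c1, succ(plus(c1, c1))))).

4

depth(plus(c1, c1)) = 1 + max(0, 0) = 1
depth(succ(plus(c1, c1))) = 1 + depth(plus(c1, c1)) = 1 + 1 = 2
depth(plus(c1, succ(plus(c1, c1)))) = 1 + max(0, 2) = 3
depth(succ(plus(c1, succ(plus(c1, c1))))) = 1 + depth(plus(c1, succ(plus(c1, c1)))) = 1 + 3 = 4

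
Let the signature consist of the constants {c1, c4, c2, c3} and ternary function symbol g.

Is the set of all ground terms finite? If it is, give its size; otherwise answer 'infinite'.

infinite

The signature has at least one function symbol (g, arity 3) and at least one constant (c1).
Iterating g gives infinitely many distinct ground terms: c1, g(c1, c1, c1), g(g(c1, c1, c1), g(c1, c1, c1), g(c1, c1, c1)), ...
So the Herbrand universe is infinite.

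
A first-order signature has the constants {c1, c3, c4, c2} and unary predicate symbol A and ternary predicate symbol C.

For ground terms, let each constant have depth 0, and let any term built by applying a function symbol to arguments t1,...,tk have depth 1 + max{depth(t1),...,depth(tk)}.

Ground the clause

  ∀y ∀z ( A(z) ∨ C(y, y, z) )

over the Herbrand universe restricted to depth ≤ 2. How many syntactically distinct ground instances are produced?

Ground terms of depth ≤ 2:
  With no function symbols every ground term is a constant, so there are exactly 4 ground terms at every depth bound.
  N_0 = 4
  N_1 = 4
  N_2 = 4
  Explicitly: c1, c3, c4, c2.
So there are 4 ground terms available for substitution.
Each of y, z ranges independently over the available ground terms, and distinct assignments produce distinct instances.
Number of ground instances = 4^2 = 16.

16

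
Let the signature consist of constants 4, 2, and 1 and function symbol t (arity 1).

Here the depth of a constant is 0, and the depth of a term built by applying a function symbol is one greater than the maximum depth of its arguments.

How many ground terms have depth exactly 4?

Let N_k count ground terms of depth at most k. Each non-constant term of depth ≤ k is some function symbol applied to depth-≤(k−1) arguments, giving N_k = 3 + N_{k-1}.
N_0 = 3
N_1 = 3 + 3 = 6
N_2 = 3 + 6 = 9
N_3 = 3 + 9 = 12
N_4 = 3 + 12 = 15
Terms of depth exactly 4: N_4 − N_3 = 15 − 12 = 3.

3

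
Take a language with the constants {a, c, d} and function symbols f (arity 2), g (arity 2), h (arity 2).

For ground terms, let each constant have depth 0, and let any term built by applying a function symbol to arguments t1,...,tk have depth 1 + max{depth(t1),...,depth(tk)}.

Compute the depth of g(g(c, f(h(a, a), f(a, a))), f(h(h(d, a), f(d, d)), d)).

4

depth(h(a, a)) = 1 + max(0, 0) = 1
depth(f(a, a)) = 1 + max(0, 0) = 1
depth(f(h(a, a), f(a, a))) = 1 + max(1, 1) = 2
depth(g(c, f(h(a, a), f(a, a)))) = 1 + max(0, 2) = 3
depth(h(d, a)) = 1 + max(0, 0) = 1
depth(f(d, d)) = 1 + max(0, 0) = 1
depth(h(h(d, a), f(d, d))) = 1 + max(1, 1) = 2
depth(f(h(h(d, a), f(d, d)), d)) = 1 + max(2, 0) = 3
depth(g(g(c, f(h(a, a), f(a, a))), f(h(h(d, a), f(d, d)), d))) = 1 + max(3, 3) = 4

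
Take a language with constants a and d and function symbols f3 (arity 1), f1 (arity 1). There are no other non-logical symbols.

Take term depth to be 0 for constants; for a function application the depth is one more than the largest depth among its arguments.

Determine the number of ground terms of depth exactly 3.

16

Count level by level. With function symbols f3/1, f1/1, the terms of depth ≤ k are the 2 constants together with each function applied to depth-≤(k−1) tuples, so N_k = 2 + N_{k-1} + N_{k-1}.
N_0 = 2
N_1 = 2 + 2 + 2 = 6
N_2 = 2 + 6 + 6 = 14
N_3 = 2 + 14 + 14 = 30
Terms of depth exactly 3: N_3 − N_2 = 30 − 14 = 16.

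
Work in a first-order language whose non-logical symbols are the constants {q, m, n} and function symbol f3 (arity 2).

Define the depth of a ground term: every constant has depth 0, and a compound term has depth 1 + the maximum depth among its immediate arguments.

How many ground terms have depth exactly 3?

21465

If N_k denotes the number of depth-≤k ground terms, the 3 constants give N_0 = 3, and each function symbol of arity r contributes N_{k-1}^r new terms at level k: N_k = 3 + N_{k-1}^2.
N_0 = 3
N_1 = 3 + 3^2 = 12
N_2 = 3 + 12^2 = 147
N_3 = 3 + 147^2 = 21612
Terms of depth exactly 3: N_3 − N_2 = 21612 − 147 = 21465.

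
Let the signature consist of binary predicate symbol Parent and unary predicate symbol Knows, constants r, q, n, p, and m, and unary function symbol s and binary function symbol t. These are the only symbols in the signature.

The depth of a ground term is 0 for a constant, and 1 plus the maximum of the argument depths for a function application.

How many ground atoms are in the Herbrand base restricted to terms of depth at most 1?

First count ground terms of depth ≤ 1.
Let N_k = |{terms of depth ≤ k}|. Then N_0 = 5 and N_k = 5 + N_{k-1} + N_{k-1}^2 for k ≥ 1 (one summand per function symbol, arity giving the exponent).
N_0 = 5
N_1 = 5 + 5 + 5^2 = 35
So |H| = 35.
Ground atoms are formed by filling each argument slot of a predicate with a term from H, so an r-ary predicate gives |H|^r atoms:
  Parent: 35^2 = 1225;  Knows: 35
Total ground atoms: 1225 + 35 = 1260.

1260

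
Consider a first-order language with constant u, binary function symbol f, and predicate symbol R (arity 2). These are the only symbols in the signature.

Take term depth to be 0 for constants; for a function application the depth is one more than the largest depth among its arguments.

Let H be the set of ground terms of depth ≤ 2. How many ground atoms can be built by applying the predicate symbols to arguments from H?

25

First count ground terms of depth ≤ 2.
If N_k denotes the number of depth-≤k ground terms, the 1 constant gives N_0 = 1, and each function symbol of arity r contributes N_{k-1}^r new terms at level k: N_k = 1 + N_{k-1}^2.
N_0 = 1
N_1 = 1 + 1^2 = 2
N_2 = 1 + 2^2 = 5
Explicitly: u, f(u, u), f(u, f(u, u)), f(f(u, u), u), f(f(u, u), f(u, u)).
So |H| = 5.
Each predicate of arity r yields |H|^r ground atoms (one per choice of an r-tuple from H):
  R: 5^2 = 25
Total ground atoms: 25.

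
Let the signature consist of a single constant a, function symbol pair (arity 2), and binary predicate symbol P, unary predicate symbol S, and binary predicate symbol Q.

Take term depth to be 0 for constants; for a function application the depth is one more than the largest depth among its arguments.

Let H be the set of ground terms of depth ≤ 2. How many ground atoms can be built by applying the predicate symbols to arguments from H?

First count ground terms of depth ≤ 2.
Let N_k count ground terms of depth at most k. Each non-constant term of depth ≤ k is some function symbol applied to depth-≤(k−1) arguments, giving N_k = 1 + N_{k-1}^2.
N_0 = 1
N_1 = 1 + 1^2 = 2
N_2 = 1 + 2^2 = 5
Explicitly: a, pair(a, a), pair(a, pair(a, a)), pair(pair(a, a), a), pair(pair(a, a), pair(a, a)).
So |H| = 5.
For each predicate symbol, the number of ground atoms is |H| raised to its arity; summing:
  P: 5^2 = 25;  S: 5;  Q: 5^2 = 25
Total ground atoms: 25 + 5 + 25 = 55.

55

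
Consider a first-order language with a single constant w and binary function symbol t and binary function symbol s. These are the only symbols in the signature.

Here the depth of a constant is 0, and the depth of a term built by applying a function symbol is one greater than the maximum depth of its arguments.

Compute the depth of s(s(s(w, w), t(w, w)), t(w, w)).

3

depth(s(w, w)) = 1 + max(0, 0) = 1
depth(t(w, w)) = 1 + max(0, 0) = 1
depth(s(s(w, w), t(w, w))) = 1 + max(1, 1) = 2
depth(s(s(s(w, w), t(w, w)), t(w, w))) = 1 + max(2, 1) = 3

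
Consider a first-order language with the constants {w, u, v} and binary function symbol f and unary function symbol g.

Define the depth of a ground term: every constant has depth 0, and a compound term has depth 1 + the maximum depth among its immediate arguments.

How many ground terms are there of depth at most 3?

If N_k denotes the number of depth-≤k ground terms, the 3 constants give N_0 = 3, and each function symbol of arity r contributes N_{k-1}^r new terms at level k: N_k = 3 + N_{k-1}^2 + N_{k-1}.
N_0 = 3
N_1 = 3 + 3^2 + 3 = 15
N_2 = 3 + 15^2 + 15 = 243
N_3 = 3 + 243^2 + 243 = 59295

59295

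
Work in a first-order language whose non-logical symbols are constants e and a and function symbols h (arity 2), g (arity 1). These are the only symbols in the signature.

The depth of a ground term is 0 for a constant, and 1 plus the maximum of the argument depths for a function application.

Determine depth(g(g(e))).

depth(g(e)) = 1 + depth(e) = 1 + 0 = 1
depth(g(g(e))) = 1 + depth(g(e)) = 1 + 1 = 2

2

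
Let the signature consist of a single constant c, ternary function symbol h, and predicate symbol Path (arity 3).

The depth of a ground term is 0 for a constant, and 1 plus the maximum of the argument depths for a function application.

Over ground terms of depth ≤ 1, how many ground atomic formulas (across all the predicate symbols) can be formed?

8

First count ground terms of depth ≤ 1.
Count level by level. With function symbols h/3, the terms of depth ≤ k are the 1 constant together with each function applied to depth-≤(k−1) tuples, so N_k = 1 + N_{k-1}^3.
N_0 = 1
N_1 = 1 + 1^3 = 2
Explicitly: c, h(c, c, c).
So |H| = 2.
Ground atoms are formed by filling each argument slot of a predicate with a term from H, so an r-ary predicate gives |H|^r atoms:
  Path: 2^3 = 8
Total ground atoms: 8.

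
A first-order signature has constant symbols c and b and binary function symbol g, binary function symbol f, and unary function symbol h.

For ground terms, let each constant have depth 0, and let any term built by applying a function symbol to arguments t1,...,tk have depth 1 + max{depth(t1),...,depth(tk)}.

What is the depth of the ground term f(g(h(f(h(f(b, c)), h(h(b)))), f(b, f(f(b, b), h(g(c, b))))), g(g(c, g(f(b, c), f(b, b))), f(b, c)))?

6

depth(f(b, c)) = 1 + max(0, 0) = 1
depth(h(f(b, c))) = 1 + depth(f(b, c)) = 1 + 1 = 2
depth(h(b)) = 1 + depth(b) = 1 + 0 = 1
depth(h(h(b))) = 1 + depth(h(b)) = 1 + 1 = 2
depth(f(h(f(b, c)), h(h(b)))) = 1 + max(2, 2) = 3
depth(h(f(h(f(b, c)), h(h(b))))) = 1 + depth(f(h(f(b, c)), h(h(b)))) = 1 + 3 = 4
depth(f(b, b)) = 1 + max(0, 0) = 1
depth(g(c, b)) = 1 + max(0, 0) = 1
depth(h(g(c, b))) = 1 + depth(g(c, b)) = 1 + 1 = 2
depth(f(f(b, b), h(g(c, b)))) = 1 + max(1, 2) = 3
depth(f(b, f(f(b, b), h(g(c, b))))) = 1 + max(0, 3) = 4
depth(g(h(f(h(f(b, c)), h(h(b)))), f(b, f(f(b, b), h(g(c, b)))))) = 1 + max(4, 4) = 5
depth(g(f(b, c), f(b, b))) = 1 + max(1, 1) = 2
depth(g(c, g(f(b, c), f(b, b)))) = 1 + max(0, 2) = 3
depth(g(g(c, g(f(b, c), f(b, b))), f(b, c))) = 1 + max(3, 1) = 4
depth(f(g(h(f(h(f(b, c)), h(h(b)))), f(b, f(f(b, b), h(g(c, b))))), g(g(c, g(f(b, c), f(b, b))), f(b, c)))) = 1 + max(5, 4) = 6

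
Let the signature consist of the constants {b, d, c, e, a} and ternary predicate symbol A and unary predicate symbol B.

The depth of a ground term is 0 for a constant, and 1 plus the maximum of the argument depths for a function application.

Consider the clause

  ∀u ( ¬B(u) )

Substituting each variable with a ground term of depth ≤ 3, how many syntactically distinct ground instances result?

5

Ground terms of depth ≤ 3:
  With no function symbols every ground term is a constant, so there are exactly 5 ground terms at every depth bound.
  N_0 = 5
  N_1 = 5
  N_2 = 5
  N_3 = 5
  Explicitly: b, d, c, e, a.
So there are 5 ground terms available for substitution.
There is 1 variable to instantiate (u),  occurring in at least one literal, so different choices give different ground instances.
Number of ground instances = 5.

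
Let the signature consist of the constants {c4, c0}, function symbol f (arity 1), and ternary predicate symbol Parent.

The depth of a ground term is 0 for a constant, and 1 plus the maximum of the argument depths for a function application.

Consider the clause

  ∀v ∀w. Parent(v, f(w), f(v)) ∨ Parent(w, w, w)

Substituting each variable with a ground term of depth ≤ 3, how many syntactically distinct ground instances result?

Ground terms of depth ≤ 3:
  Let N_k = |{terms of depth ≤ k}|. Then N_0 = 2 and N_k = 2 + N_{k-1} for k ≥ 1 (one summand per function symbol, arity giving the exponent).
  N_0 = 2
  N_1 = 2 + 2 = 4
  N_2 = 2 + 4 = 6
  N_3 = 2 + 6 = 8
So there are 8 ground terms available for substitution.
The clause has 2 distinct variables (v, w), each appearing in the body. In the free term algebra distinct substitutions yield syntactically distinct ground instances.
Number of ground instances = 8^2 = 64.

64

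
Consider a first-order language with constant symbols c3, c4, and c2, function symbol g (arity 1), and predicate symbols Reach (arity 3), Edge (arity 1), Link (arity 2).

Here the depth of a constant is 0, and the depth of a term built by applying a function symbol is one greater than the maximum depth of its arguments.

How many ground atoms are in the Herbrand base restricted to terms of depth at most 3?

1884

First count ground terms of depth ≤ 3.
Let N_k = |{terms of depth ≤ k}|. Then N_0 = 3 and N_k = 3 + N_{k-1} for k ≥ 1 (one summand per function symbol, arity giving the exponent).
N_0 = 3
N_1 = 3 + 3 = 6
N_2 = 3 + 6 = 9
N_3 = 3 + 9 = 12
So |H| = 12.
Each predicate of arity r yields |H|^r ground atoms (one per choice of an r-tuple from H):
  Reach: 12^3 = 1728;  Edge: 12;  Link: 12^2 = 144
Total ground atoms: 1728 + 12 + 144 = 1884.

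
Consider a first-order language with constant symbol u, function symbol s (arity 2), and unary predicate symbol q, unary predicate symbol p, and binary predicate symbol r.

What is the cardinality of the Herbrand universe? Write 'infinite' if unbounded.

infinite

The signature has at least one function symbol (s, arity 2) and at least one constant (u).
Iterating s gives infinitely many distinct ground terms: u, s(u, u), s(s(u, u), s(u, u)), ...
So the Herbrand universe is infinite.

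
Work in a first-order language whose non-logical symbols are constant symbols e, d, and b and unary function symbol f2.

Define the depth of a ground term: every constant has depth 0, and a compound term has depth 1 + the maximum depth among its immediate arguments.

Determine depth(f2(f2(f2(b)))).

3

depth(f2(b)) = 1 + depth(b) = 1 + 0 = 1
depth(f2(f2(b))) = 1 + depth(f2(b)) = 1 + 1 = 2
depth(f2(f2(f2(b)))) = 1 + depth(f2(f2(b))) = 1 + 2 = 3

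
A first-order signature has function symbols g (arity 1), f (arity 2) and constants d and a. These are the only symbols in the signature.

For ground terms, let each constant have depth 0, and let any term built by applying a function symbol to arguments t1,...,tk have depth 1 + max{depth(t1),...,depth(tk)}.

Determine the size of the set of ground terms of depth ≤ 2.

74

If N_k denotes the number of depth-≤k ground terms, the 2 constants give N_0 = 2, and each function symbol of arity r contributes N_{k-1}^r new terms at level k: N_k = 2 + N_{k-1} + N_{k-1}^2.
N_0 = 2
N_1 = 2 + 2 + 2^2 = 8
N_2 = 2 + 8 + 8^2 = 74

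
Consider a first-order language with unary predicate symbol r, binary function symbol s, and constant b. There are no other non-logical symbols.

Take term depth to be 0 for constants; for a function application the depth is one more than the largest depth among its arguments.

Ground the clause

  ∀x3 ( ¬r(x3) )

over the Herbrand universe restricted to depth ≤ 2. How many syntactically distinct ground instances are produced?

Ground terms of depth ≤ 2:
  Let N_k count ground terms of depth at most k. Each non-constant term of depth ≤ k is some function symbol applied to depth-≤(k−1) arguments, giving N_k = 1 + N_{k-1}^2.
  N_0 = 1
  N_1 = 1 + 1^2 = 2
  N_2 = 1 + 2^2 = 5
  Explicitly: b, s(b, b), s(b, s(b, b)), s(s(b, b), b), s(s(b, b), s(b, b)).
So there are 5 ground terms available for substitution.
The clause has 1 distinct variable (x3), which appears in the body. In the free term algebra distinct substitutions yield syntactically distinct ground instances.
Number of ground instances = 5.

5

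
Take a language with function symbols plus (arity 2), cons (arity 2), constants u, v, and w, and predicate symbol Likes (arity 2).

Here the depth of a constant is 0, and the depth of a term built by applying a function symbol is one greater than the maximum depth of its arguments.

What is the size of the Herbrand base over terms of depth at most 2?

783225

First count ground terms of depth ≤ 2.
If N_k denotes the number of depth-≤k ground terms, the 3 constants give N_0 = 3, and each function symbol of arity r contributes N_{k-1}^r new terms at level k: N_k = 3 + N_{k-1}^2 + N_{k-1}^2.
N_0 = 3
N_1 = 3 + 3^2 + 3^2 = 21
N_2 = 3 + 21^2 + 21^2 = 885
So |H| = 885.
For each predicate symbol, the number of ground atoms is |H| raised to its arity; summing:
  Likes: 885^2 = 783225
Total ground atoms: 783225.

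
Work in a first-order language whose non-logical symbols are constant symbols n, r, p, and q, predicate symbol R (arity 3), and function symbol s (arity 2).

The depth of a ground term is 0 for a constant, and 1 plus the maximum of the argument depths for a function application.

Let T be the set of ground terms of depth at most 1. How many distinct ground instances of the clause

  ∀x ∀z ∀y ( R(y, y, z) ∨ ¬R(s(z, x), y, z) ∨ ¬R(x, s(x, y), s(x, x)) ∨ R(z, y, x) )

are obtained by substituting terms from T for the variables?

Ground terms of depth ≤ 1:
  Write N_k for the number of ground terms of depth ≤ k. A term of depth ≤ k is either a constant or a function symbol applied to arguments of depth ≤ k−1, so N_k = 4 + N_{k-1}^2.
  N_0 = 4
  N_1 = 4 + 4^2 = 20
So there are 20 ground terms available for substitution.
Each of x, z, y ranges independently over the available ground terms, and distinct assignments produce distinct instances.
Number of ground instances = 20^3 = 8000.

8000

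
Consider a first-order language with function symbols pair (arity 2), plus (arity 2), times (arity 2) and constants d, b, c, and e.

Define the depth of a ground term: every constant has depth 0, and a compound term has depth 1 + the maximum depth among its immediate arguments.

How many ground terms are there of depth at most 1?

Count level by level. With function symbols pair/2, plus/2, times/2, the terms of depth ≤ k are the 4 constants together with each function applied to depth-≤(k−1) tuples, so N_k = 4 + N_{k-1}^2 + N_{k-1}^2 + N_{k-1}^2.
N_0 = 4
N_1 = 4 + 4^2 + 4^2 + 4^2 = 52

52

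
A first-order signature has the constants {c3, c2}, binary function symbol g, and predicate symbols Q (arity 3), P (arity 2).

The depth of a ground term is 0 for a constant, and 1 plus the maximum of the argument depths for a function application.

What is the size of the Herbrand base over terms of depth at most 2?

First count ground terms of depth ≤ 2.
Write N_k for the number of ground terms of depth ≤ k. A term of depth ≤ k is either a constant or a function symbol applied to arguments of depth ≤ k−1, so N_k = 2 + N_{k-1}^2.
N_0 = 2
N_1 = 2 + 2^2 = 6
N_2 = 2 + 6^2 = 38
So |H| = 38.
A ground atom is a predicate applied to a tuple of terms from H, so the count is the sum over predicates of |H|^arity:
  Q: 38^3 = 54872;  P: 38^2 = 1444
Total ground atoms: 54872 + 1444 = 56316.

56316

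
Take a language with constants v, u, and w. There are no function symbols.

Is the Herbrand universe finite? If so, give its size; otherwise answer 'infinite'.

3

There are no function symbols, so every ground term is one of the 3 constants.
The Herbrand universe is {v, u, w}, which is finite with 3 elements.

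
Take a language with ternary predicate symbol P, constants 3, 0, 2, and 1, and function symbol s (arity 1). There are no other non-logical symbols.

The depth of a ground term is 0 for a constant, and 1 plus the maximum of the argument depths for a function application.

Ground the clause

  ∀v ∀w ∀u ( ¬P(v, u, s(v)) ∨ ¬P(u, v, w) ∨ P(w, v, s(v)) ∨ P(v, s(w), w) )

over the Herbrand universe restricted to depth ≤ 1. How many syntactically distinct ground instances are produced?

Ground terms of depth ≤ 1:
  Write N_k for the number of ground terms of depth ≤ k. A term of depth ≤ k is either a constant or a function symbol applied to arguments of depth ≤ k−1, so N_k = 4 + N_{k-1}.
  N_0 = 4
  N_1 = 4 + 4 = 8
  Explicitly: 3, 0, 2, 1, s(3), s(0), s(2), s(1).
So there are 8 ground terms available for substitution.
The body mentions every one of the 3 quantified variables; since ground terms form a free algebra, no two substitutions collapse to the same formula.
Number of ground instances = 8^3 = 512.

512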